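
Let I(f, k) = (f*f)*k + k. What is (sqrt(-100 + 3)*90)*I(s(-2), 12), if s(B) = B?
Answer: 5400*I*sqrt(97) ≈ 53184.0*I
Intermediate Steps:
I(f, k) = k + k*f**2 (I(f, k) = f**2*k + k = k*f**2 + k = k + k*f**2)
(sqrt(-100 + 3)*90)*I(s(-2), 12) = (sqrt(-100 + 3)*90)*(12*(1 + (-2)**2)) = (sqrt(-97)*90)*(12*(1 + 4)) = ((I*sqrt(97))*90)*(12*5) = (90*I*sqrt(97))*60 = 5400*I*sqrt(97)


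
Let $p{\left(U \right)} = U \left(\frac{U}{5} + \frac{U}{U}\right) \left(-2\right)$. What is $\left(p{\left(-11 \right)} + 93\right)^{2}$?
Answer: $\frac{110889}{25} \approx 4435.6$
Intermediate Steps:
$p{\left(U \right)} = - 2 U \left(1 + \frac{U}{5}\right)$ ($p{\left(U \right)} = U \left(U \frac{1}{5} + 1\right) \left(-2\right) = U \left(\frac{U}{5} + 1\right) \left(-2\right) = U \left(1 + \frac{U}{5}\right) \left(-2\right) = - 2 U \left(1 + \frac{U}{5}\right)$)
$\left(p{\left(-11 \right)} + 93\right)^{2} = \left(\left(- \frac{2}{5}\right) \left(-11\right) \left(5 - 11\right) + 93\right)^{2} = \left(\left(- \frac{2}{5}\right) \left(-11\right) \left(-6\right) + 93\right)^{2} = \left(- \frac{132}{5} + 93\right)^{2} = \left(\frac{333}{5}\right)^{2} = \frac{110889}{25}$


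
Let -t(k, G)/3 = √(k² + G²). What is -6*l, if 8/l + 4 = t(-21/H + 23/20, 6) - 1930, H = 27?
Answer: 334195200/13464110711 - 2880*√1170889/13464110711 ≈ 0.024590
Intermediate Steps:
t(k, G) = -3*√(G² + k²) (t(k, G) = -3*√(k² + G²) = -3*√(G² + k²))
l = 8/(-1934 - √1170889/60) (l = 8/(-4 + (-3*√(6² + (-21/27 + 23/20)²) - 1930)) = 8/(-4 + (-3*√(36 + (-21*1/27 + 23*(1/20))²) - 1930)) = 8/(-4 + (-3*√(36 + (-7/9 + 23/20)²) - 1930)) = 8/(-4 + (-3*√(36 + (67/180)²) - 1930)) = 8/(-4 + (-3*√(36 + 4489/32400) - 1930)) = 8/(-4 + (-√1170889/60 - 1930)) = 8/(-4 + (-1930 - √1170889/60)) = 8/(-1934 - √1170889/60) ≈ -0.0040983)
-6*l = -6*(-55699200/13464110711 + 480*√1170889/13464110711) = 334195200/13464110711 - 2880*√1170889/13464110711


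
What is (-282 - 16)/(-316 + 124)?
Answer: 149/96 ≈ 1.5521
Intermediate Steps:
(-282 - 16)/(-316 + 124) = -298/(-192) = -298*(-1/192) = 149/96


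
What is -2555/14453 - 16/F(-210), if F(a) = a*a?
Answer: -28226687/159344325 ≈ -0.17714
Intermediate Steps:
F(a) = a**2
-2555/14453 - 16/F(-210) = -2555/14453 - 16/((-210)**2) = -2555*1/14453 - 16/44100 = -2555/14453 - 16*1/44100 = -2555/14453 - 4/11025 = -28226687/159344325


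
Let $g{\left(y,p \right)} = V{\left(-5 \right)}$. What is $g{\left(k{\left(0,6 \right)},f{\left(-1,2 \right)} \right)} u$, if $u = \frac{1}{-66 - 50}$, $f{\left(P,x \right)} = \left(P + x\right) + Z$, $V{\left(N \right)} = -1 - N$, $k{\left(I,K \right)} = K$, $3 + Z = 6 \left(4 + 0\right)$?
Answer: $- \frac{1}{29} \approx -0.034483$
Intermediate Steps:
$Z = 21$ ($Z = -3 + 6 \left(4 + 0\right) = -3 + 6 \cdot 4 = -3 + 24 = 21$)
$f{\left(P,x \right)} = 21 + P + x$ ($f{\left(P,x \right)} = \left(P + x\right) + 21 = 21 + P + x$)
$g{\left(y,p \right)} = 4$ ($g{\left(y,p \right)} = -1 - -5 = -1 + 5 = 4$)
$u = - \frac{1}{116}$ ($u = \frac{1}{-116} = - \frac{1}{116} \approx -0.0086207$)
$g{\left(k{\left(0,6 \right)},f{\left(-1,2 \right)} \right)} u = 4 \left(- \frac{1}{116}\right) = - \frac{1}{29}$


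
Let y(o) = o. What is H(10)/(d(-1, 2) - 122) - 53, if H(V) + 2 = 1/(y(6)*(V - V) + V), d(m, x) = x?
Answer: -63581/1200 ≈ -52.984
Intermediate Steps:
H(V) = -2 + 1/V (H(V) = -2 + 1/(6*(V - V) + V) = -2 + 1/(6*0 + V) = -2 + 1/(0 + V) = -2 + 1/V)
H(10)/(d(-1, 2) - 122) - 53 = (-2 + 1/10)/(2 - 122) - 53 = (-2 + 1/10)/(-120) - 53 = -19/10*(-1/120) - 53 = 19/1200 - 53 = -63581/1200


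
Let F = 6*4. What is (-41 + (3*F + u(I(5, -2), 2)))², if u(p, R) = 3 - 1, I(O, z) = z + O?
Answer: 1089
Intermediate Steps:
I(O, z) = O + z
F = 24
u(p, R) = 2
(-41 + (3*F + u(I(5, -2), 2)))² = (-41 + (3*24 + 2))² = (-41 + (72 + 2))² = (-41 + 74)² = 33² = 1089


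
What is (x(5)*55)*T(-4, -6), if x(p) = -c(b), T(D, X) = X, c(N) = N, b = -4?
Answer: -1320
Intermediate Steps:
x(p) = 4 (x(p) = -1*(-4) = 4)
(x(5)*55)*T(-4, -6) = (4*55)*(-6) = 220*(-6) = -1320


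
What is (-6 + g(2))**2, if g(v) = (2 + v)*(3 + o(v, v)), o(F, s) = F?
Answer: 196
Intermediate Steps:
g(v) = (2 + v)*(3 + v)
(-6 + g(2))**2 = (-6 + (6 + 2**2 + 5*2))**2 = (-6 + (6 + 4 + 10))**2 = (-6 + 20)**2 = 14**2 = 196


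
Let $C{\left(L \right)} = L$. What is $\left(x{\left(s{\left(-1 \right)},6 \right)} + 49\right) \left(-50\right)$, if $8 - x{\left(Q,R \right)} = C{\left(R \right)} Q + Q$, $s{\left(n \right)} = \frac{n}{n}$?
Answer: $-2500$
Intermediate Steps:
$s{\left(n \right)} = 1$
$x{\left(Q,R \right)} = 8 - Q - Q R$ ($x{\left(Q,R \right)} = 8 - \left(R Q + Q\right) = 8 - \left(Q R + Q\right) = 8 - \left(Q + Q R\right) = 8 - Q - Q R$)
$\left(x{\left(s{\left(-1 \right)},6 \right)} + 49\right) \left(-50\right) = \left(\left(8 - 1 - 1 \cdot 6\right) + 49\right) \left(-50\right) = \left(\left(8 - 1 - 6\right) + 49\right) \left(-50\right) = \left(1 + 49\right) \left(-50\right) = 50 \left(-50\right) = -2500$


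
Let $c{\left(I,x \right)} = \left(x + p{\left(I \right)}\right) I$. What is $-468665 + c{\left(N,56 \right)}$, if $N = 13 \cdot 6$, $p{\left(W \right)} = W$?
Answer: $-458213$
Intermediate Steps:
$N = 78$
$c{\left(I,x \right)} = I \left(I + x\right)$ ($c{\left(I,x \right)} = \left(x + I\right) I = \left(I + x\right) I = I \left(I + x\right)$)
$-468665 + c{\left(N,56 \right)} = -468665 + 78 \left(78 + 56\right) = -468665 + 78 \cdot 134 = -468665 + 10452 = -458213$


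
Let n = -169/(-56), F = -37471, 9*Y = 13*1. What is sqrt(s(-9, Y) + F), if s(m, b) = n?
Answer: 97*I*sqrt(3122)/28 ≈ 193.57*I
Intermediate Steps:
Y = 13/9 (Y = (13*1)/9 = (1/9)*13 = 13/9 ≈ 1.4444)
n = 169/56 (n = -169*(-1/56) = 169/56 ≈ 3.0179)
s(m, b) = 169/56
sqrt(s(-9, Y) + F) = sqrt(169/56 - 37471) = sqrt(-2098207/56) = 97*I*sqrt(3122)/28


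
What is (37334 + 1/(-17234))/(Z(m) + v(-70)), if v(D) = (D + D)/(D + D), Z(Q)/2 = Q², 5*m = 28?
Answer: 5361784625/9151254 ≈ 585.91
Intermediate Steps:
m = 28/5 (m = (⅕)*28 = 28/5 ≈ 5.6000)
Z(Q) = 2*Q²
v(D) = 1 (v(D) = (2*D)/((2*D)) = (2*D)*(1/(2*D)) = 1)
(37334 + 1/(-17234))/(Z(m) + v(-70)) = (37334 + 1/(-17234))/(2*(28/5)² + 1) = (37334 - 1/17234)/(2*(784/25) + 1) = 643414155/(17234*(1568/25 + 1)) = 643414155/(17234*(1593/25)) = (643414155/17234)*(25/1593) = 5361784625/9151254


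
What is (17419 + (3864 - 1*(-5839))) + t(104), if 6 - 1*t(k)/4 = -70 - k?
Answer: 27842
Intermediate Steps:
t(k) = 304 + 4*k (t(k) = 24 - 4*(-70 - k) = 24 + (280 + 4*k) = 304 + 4*k)
(17419 + (3864 - 1*(-5839))) + t(104) = (17419 + (3864 - 1*(-5839))) + (304 + 4*104) = (17419 + (3864 + 5839)) + (304 + 416) = (17419 + 9703) + 720 = 27122 + 720 = 27842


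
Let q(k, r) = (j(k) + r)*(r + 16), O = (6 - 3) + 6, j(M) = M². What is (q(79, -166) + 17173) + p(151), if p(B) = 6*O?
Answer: -894023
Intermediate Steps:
O = 9 (O = 3 + 6 = 9)
q(k, r) = (16 + r)*(r + k²) (q(k, r) = (k² + r)*(r + 16) = (r + k²)*(16 + r) = (16 + r)*(r + k²))
p(B) = 54 (p(B) = 6*9 = 54)
(q(79, -166) + 17173) + p(151) = (((-166)² + 16*(-166) + 16*79² - 166*79²) + 17173) + 54 = ((27556 - 2656 + 16*6241 - 166*6241) + 17173) + 54 = ((27556 - 2656 + 99856 - 1036006) + 17173) + 54 = (-911250 + 17173) + 54 = -894077 + 54 = -894023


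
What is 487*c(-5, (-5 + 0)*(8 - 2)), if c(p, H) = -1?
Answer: -487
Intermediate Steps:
487*c(-5, (-5 + 0)*(8 - 2)) = 487*(-1) = -487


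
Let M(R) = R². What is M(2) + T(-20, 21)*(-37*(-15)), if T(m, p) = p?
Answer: 11659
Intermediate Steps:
M(2) + T(-20, 21)*(-37*(-15)) = 2² + 21*(-37*(-15)) = 4 + 21*555 = 4 + 11655 = 11659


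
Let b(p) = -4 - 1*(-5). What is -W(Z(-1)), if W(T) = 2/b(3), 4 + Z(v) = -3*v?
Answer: -2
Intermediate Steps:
b(p) = 1 (b(p) = -4 + 5 = 1)
Z(v) = -4 - 3*v
W(T) = 2 (W(T) = 2/1 = 2*1 = 2)
-W(Z(-1)) = -1*2 = -2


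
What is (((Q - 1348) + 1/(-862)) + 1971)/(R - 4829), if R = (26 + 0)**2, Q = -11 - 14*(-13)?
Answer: -684427/3579886 ≈ -0.19119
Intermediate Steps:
Q = 171 (Q = -11 + 182 = 171)
R = 676 (R = 26**2 = 676)
(((Q - 1348) + 1/(-862)) + 1971)/(R - 4829) = (((171 - 1348) + 1/(-862)) + 1971)/(676 - 4829) = ((-1177 - 1/862) + 1971)/(-4153) = (-1014575/862 + 1971)*(-1/4153) = (684427/862)*(-1/4153) = -684427/3579886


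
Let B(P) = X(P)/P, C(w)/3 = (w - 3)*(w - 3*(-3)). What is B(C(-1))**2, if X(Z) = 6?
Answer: 1/256 ≈ 0.0039063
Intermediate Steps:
C(w) = 3*(-3 + w)*(9 + w) (C(w) = 3*((w - 3)*(w - 3*(-3))) = 3*((-3 + w)*(w + 9)) = 3*((-3 + w)*(9 + w)) = 3*(-3 + w)*(9 + w))
B(P) = 6/P
B(C(-1))**2 = (6/(-81 + 3*(-1)**2 + 18*(-1)))**2 = (6/(-81 + 3*1 - 18))**2 = (6/(-81 + 3 - 18))**2 = (6/(-96))**2 = (6*(-1/96))**2 = (-1/16)**2 = 1/256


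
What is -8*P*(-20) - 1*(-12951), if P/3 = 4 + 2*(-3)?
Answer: 11991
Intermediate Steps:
P = -6 (P = 3*(4 + 2*(-3)) = 3*(4 - 6) = 3*(-2) = -6)
-8*P*(-20) - 1*(-12951) = -8*(-6)*(-20) - 1*(-12951) = 48*(-20) + 12951 = -960 + 12951 = 11991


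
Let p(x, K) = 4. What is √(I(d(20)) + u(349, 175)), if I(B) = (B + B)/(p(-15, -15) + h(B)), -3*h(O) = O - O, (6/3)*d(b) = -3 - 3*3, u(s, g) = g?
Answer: 2*√43 ≈ 13.115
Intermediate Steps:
d(b) = -6 (d(b) = (-3 - 3*3)/2 = (-3 - 9)/2 = (½)*(-12) = -6)
h(O) = 0 (h(O) = -(O - O)/3 = -⅓*0 = 0)
I(B) = B/2 (I(B) = (B + B)/(4 + 0) = (2*B)/4 = (2*B)*(¼) = B/2)
√(I(d(20)) + u(349, 175)) = √((½)*(-6) + 175) = √(-3 + 175) = √172 = 2*√43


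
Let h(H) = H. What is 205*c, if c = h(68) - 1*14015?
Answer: -2859135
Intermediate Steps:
c = -13947 (c = 68 - 1*14015 = 68 - 14015 = -13947)
205*c = 205*(-13947) = -2859135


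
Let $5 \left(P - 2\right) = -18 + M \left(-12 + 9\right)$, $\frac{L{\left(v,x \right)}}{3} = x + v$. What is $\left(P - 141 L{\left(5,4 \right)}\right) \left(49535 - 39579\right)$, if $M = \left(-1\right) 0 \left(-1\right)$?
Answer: $- \frac{189592108}{5} \approx -3.7918 \cdot 10^{7}$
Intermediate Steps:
$L{\left(v,x \right)} = 3 v + 3 x$ ($L{\left(v,x \right)} = 3 \left(x + v\right) = 3 \left(v + x\right) = 3 v + 3 x$)
$M = 0$ ($M = 0 \left(-1\right) = 0$)
$P = - \frac{8}{5}$ ($P = 2 + \frac{-18 + 0 \left(-12 + 9\right)}{5} = 2 + \frac{-18 + 0 \left(-3\right)}{5} = 2 + \frac{-18 + 0}{5} = 2 + \frac{1}{5} \left(-18\right) = 2 - \frac{18}{5} = - \frac{8}{5} \approx -1.6$)
$\left(P - 141 L{\left(5,4 \right)}\right) \left(49535 - 39579\right) = \left(- \frac{8}{5} - 141 \left(3 \cdot 5 + 3 \cdot 4\right)\right) \left(49535 - 39579\right) = \left(- \frac{8}{5} - 141 \left(15 + 12\right)\right) 9956 = \left(- \frac{8}{5} - 3807\right) 9956 = \left(- \frac{19043}{5}\right) 9956 = - \frac{189592108}{5}$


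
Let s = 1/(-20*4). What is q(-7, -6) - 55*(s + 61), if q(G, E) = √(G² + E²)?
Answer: -53669/16 + √85 ≈ -3345.1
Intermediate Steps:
s = -1/80 (s = 1/(-80) = -1/80 ≈ -0.012500)
q(G, E) = √(E² + G²)
q(-7, -6) - 55*(s + 61) = √((-6)² + (-7)²) - 55*(-1/80 + 61) = √(36 + 49) - 55*4879/80 = √85 - 53669/16 = -53669/16 + √85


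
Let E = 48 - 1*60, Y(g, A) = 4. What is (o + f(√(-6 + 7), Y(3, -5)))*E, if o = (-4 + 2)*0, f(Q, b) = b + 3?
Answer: -84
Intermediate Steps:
f(Q, b) = 3 + b
E = -12 (E = 48 - 60 = -12)
o = 0 (o = -2*0 = 0)
(o + f(√(-6 + 7), Y(3, -5)))*E = (0 + (3 + 4))*(-12) = (0 + 7)*(-12) = 7*(-12) = -84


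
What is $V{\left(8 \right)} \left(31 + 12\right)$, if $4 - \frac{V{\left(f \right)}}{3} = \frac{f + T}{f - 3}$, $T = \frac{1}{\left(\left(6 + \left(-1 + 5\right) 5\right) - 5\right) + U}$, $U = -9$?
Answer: $\frac{6149}{20} \approx 307.45$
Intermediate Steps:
$T = \frac{1}{12}$ ($T = \frac{1}{\left(\left(6 + \left(-1 + 5\right) 5\right) - 5\right) - 9} = \frac{1}{\left(\left(6 + 4 \cdot 5\right) - 5\right) - 9} = \frac{1}{\left(\left(6 + 20\right) - 5\right) - 9} = \frac{1}{\left(26 - 5\right) - 9} = \frac{1}{21 - 9} = \frac{1}{12} \approx 0.083333$)
$V{\left(f \right)} = 12 - \frac{3 \left(\frac{1}{12} + f\right)}{-3 + f}$ ($V{\left(f \right)} = 12 - 3 \frac{f + \frac{1}{12}}{f - 3} = 12 - 3 \frac{\frac{1}{12} + f}{-3 + f} = 12 - \frac{3 \left(\frac{1}{12} + f\right)}{-3 + f}$)
$V{\left(8 \right)} \left(31 + 12\right) = \frac{-145 + 36 \cdot 8}{4 \left(-3 + 8\right)} \left(31 + 12\right) = \frac{-145 + 288}{4 \cdot 5} \cdot 43 = \frac{1}{4} \cdot \frac{1}{5} \cdot 143 \cdot 43 = \frac{143}{20} \cdot 43 = \frac{6149}{20}$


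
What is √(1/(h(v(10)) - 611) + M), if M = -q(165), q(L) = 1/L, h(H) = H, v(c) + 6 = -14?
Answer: 2*I*√20718885/104115 ≈ 0.087438*I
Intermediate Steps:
v(c) = -20 (v(c) = -6 - 14 = -20)
M = -1/165 ≈ -0.0060606
√(1/(h(v(10)) - 611) + M) = √(1/(-20 - 611) - 1/165) = √(1/(-631) - 1/165) = √(-1/631 - 1/165) = √(-796/104115) = 2*I*√20718885/104115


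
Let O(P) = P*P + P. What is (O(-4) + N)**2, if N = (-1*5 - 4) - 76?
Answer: 5329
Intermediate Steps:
O(P) = P + P**2 (O(P) = P**2 + P = P + P**2)
N = -85 (N = (-5 - 4) - 76 = -9 - 76 = -85)
(O(-4) + N)**2 = (-4*(1 - 4) - 85)**2 = (-4*(-3) - 85)**2 = (12 - 85)**2 = (-73)**2 = 5329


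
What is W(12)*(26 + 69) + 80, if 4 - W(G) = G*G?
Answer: -13220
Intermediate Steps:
W(G) = 4 - G² (W(G) = 4 - G*G = 4 - G²)
W(12)*(26 + 69) + 80 = (4 - 1*12²)*(26 + 69) + 80 = (4 - 1*144)*95 + 80 = (4 - 144)*95 + 80 = -140*95 + 80 = -13300 + 80 = -13220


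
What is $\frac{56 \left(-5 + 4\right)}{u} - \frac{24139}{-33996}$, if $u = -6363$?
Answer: $\frac{7404773}{10300788} \approx 0.71885$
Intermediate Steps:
$\frac{56 \left(-5 + 4\right)}{u} - \frac{24139}{-33996} = \frac{56 \left(-5 + 4\right)}{-6363} - \frac{24139}{-33996} = 56 \left(-1\right) \left(- \frac{1}{6363}\right) - - \frac{24139}{33996} = \left(-56\right) \left(- \frac{1}{6363}\right) + \frac{24139}{33996} = \frac{8}{909} + \frac{24139}{33996} = \frac{7404773}{10300788}$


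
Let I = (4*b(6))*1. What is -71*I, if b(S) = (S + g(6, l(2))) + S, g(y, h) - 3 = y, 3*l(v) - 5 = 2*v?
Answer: -5964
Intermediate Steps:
l(v) = 5/3 + 2*v/3 (l(v) = 5/3 + (2*v)/3 = 5/3 + 2*v/3)
g(y, h) = 3 + y
b(S) = 9 + 2*S (b(S) = (S + (3 + 6)) + S = (S + 9) + S = (9 + S) + S = 9 + 2*S)
I = 84 (I = (4*(9 + 2*6))*1 = (4*(9 + 12))*1 = (4*21)*1 = 84*1 = 84)
-71*I = -71*84 = -5964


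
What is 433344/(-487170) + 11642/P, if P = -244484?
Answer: -9301442303/9925439190 ≈ -0.93713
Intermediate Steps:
433344/(-487170) + 11642/P = 433344/(-487170) + 11642/(-244484) = 433344*(-1/487170) + 11642*(-1/244484) = -72224/81195 - 5821/122242 = -9301442303/9925439190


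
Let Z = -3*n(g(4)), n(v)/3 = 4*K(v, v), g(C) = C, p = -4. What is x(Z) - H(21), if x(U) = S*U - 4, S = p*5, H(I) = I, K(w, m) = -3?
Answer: -2185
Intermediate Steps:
S = -20 (S = -4*5 = -20)
n(v) = -36 (n(v) = 3*(4*(-3)) = 3*(-12) = -36)
Z = 108 (Z = -3*(-36) = 108)
x(U) = -4 - 20*U (x(U) = -20*U - 4 = -4 - 20*U)
x(Z) - H(21) = (-4 - 20*108) - 1*21 = (-4 - 2160) - 21 = -2164 - 21 = -2185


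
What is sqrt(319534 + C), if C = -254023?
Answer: 3*sqrt(7279) ≈ 255.95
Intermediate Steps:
sqrt(319534 + C) = sqrt(319534 - 254023) = sqrt(65511) = 3*sqrt(7279)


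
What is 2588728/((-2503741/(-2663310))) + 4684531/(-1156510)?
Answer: 7973644965734286329/2895601503910 ≈ 2.7537e+6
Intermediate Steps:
2588728/((-2503741/(-2663310))) + 4684531/(-1156510) = 2588728/((-2503741*(-1/2663310))) + 4684531*(-1/1156510) = 2588728/(2503741/2663310) - 4684531/1156510 = 2588728*(2663310/2503741) - 4684531/1156510 = 6894585169680/2503741 - 4684531/1156510 = 7973644965734286329/2895601503910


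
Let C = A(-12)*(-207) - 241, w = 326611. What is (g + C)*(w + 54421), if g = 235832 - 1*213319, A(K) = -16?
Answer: 9748322688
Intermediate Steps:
g = 22513 (g = 235832 - 213319 = 22513)
C = 3071 (C = -16*(-207) - 241 = 3312 - 241 = 3071)
(g + C)*(w + 54421) = (22513 + 3071)*(326611 + 54421) = 25584*381032 = 9748322688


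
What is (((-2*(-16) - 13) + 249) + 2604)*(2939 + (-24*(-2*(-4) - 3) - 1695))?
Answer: 3228128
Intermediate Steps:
(((-2*(-16) - 13) + 249) + 2604)*(2939 + (-24*(-2*(-4) - 3) - 1695)) = (((32 - 13) + 249) + 2604)*(2939 + (-24*(8 - 3) - 1695)) = ((19 + 249) + 2604)*(2939 + (-24*5 - 1695)) = (268 + 2604)*(2939 + (-120 - 1695)) = 2872*(2939 - 1815) = 2872*1124 = 3228128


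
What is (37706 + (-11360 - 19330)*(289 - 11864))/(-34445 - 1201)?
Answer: -177637228/17823 ≈ -9966.7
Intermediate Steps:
(37706 + (-11360 - 19330)*(289 - 11864))/(-34445 - 1201) = (37706 - 30690*(-11575))/(-35646) = (37706 + 355236750)*(-1/35646) = 355274456*(-1/35646) = -177637228/17823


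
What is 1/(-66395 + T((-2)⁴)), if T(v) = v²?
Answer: -1/66139 ≈ -1.5120e-5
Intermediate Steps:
1/(-66395 + T((-2)⁴)) = 1/(-66395 + ((-2)⁴)²) = 1/(-66395 + 16²) = 1/(-66395 + 256) = 1/(-66139) = -1/66139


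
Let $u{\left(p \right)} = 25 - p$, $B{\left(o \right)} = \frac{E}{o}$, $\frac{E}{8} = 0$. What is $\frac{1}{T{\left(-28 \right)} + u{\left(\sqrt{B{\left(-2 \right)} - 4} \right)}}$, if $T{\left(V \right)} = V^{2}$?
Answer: $\frac{809}{654485} + \frac{2 i}{654485} \approx 0.0012361 + 3.0558 \cdot 10^{-6} i$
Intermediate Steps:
$E = 0$ ($E = 8 \cdot 0 = 0$)
$B{\left(o \right)} = 0$ ($B{\left(o \right)} = \frac{0}{o} = 0$)
$\frac{1}{T{\left(-28 \right)} + u{\left(\sqrt{B{\left(-2 \right)} - 4} \right)}} = \frac{1}{\left(-28\right)^{2} + \left(25 - \sqrt{0 - 4}\right)} = \frac{1}{784 + \left(25 - \sqrt{-4}\right)} = \frac{1}{784 + \left(25 - 2 i\right)} = \frac{1}{809 - 2 i} = \frac{809 + 2 i}{654485}$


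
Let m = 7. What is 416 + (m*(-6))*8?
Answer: 80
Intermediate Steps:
416 + (m*(-6))*8 = 416 + (7*(-6))*8 = 416 - 42*8 = 416 - 336 = 80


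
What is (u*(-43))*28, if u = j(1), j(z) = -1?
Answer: 1204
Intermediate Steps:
u = -1
(u*(-43))*28 = -1*(-43)*28 = 43*28 = 1204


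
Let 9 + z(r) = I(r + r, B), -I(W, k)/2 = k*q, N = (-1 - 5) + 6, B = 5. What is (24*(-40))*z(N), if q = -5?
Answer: -39360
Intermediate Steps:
N = 0 (N = -6 + 6 = 0)
I(W, k) = 10*k (I(W, k) = -2*k*(-5) = -(-10)*k = 10*k)
z(r) = 41 (z(r) = -9 + 10*5 = -9 + 50 = 41)
(24*(-40))*z(N) = (24*(-40))*41 = -960*41 = -39360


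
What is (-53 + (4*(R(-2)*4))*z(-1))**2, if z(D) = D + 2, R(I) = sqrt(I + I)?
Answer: 1785 - 3392*I ≈ 1785.0 - 3392.0*I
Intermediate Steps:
R(I) = sqrt(2)*sqrt(I) (R(I) = sqrt(2*I) = sqrt(2)*sqrt(I))
z(D) = 2 + D
(-53 + (4*(R(-2)*4))*z(-1))**2 = (-53 + (4*((sqrt(2)*sqrt(-2))*4))*(2 - 1))**2 = (-53 + (4*((sqrt(2)*(I*sqrt(2)))*4))*1)**2 = (-53 + (4*((2*I)*4))*1)**2 = (-53 + (4*(8*I))*1)**2 = (-53 + (32*I)*1)**2 = (-53 + 32*I)**2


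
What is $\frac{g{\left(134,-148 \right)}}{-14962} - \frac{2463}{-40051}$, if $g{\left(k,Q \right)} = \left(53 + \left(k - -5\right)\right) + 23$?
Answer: $\frac{28240441}{599243062} \approx 0.047127$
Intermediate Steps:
$g{\left(k,Q \right)} = 81 + k$ ($g{\left(k,Q \right)} = \left(53 + \left(k + 5\right)\right) + 23 = \left(53 + \left(5 + k\right)\right) + 23 = \left(58 + k\right) + 23 = 81 + k$)
$\frac{g{\left(134,-148 \right)}}{-14962} - \frac{2463}{-40051} = \frac{81 + 134}{-14962} - \frac{2463}{-40051} = 215 \left(- \frac{1}{14962}\right) - - \frac{2463}{40051} = - \frac{215}{14962} + \frac{2463}{40051} = \frac{28240441}{599243062}$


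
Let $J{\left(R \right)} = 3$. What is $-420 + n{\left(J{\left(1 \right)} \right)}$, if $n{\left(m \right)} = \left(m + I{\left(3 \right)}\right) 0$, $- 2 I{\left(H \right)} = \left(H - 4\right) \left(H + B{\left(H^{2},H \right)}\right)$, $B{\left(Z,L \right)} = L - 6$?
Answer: $-420$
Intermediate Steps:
$B{\left(Z,L \right)} = -6 + L$ ($B{\left(Z,L \right)} = L - 6 = -6 + L$)
$I{\left(H \right)} = - \frac{\left(-6 + 2 H\right) \left(-4 + H\right)}{2}$ ($I{\left(H \right)} = - \frac{\left(H - 4\right) \left(H + \left(-6 + H\right)\right)}{2} = - \frac{\left(-4 + H\right) \left(-6 + 2 H\right)}{2} = - \frac{\left(-6 + 2 H\right) \left(-4 + H\right)}{2}$)
$n{\left(m \right)} = 0$ ($n{\left(m \right)} = \left(m - 0\right) 0 = \left(m + 0\right) 0 = m 0 = 0$)
$-420 + n{\left(J{\left(1 \right)} \right)} = -420 + 0 = -420$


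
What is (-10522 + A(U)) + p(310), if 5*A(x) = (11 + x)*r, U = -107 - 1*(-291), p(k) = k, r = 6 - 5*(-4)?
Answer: -9198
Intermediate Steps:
r = 26 (r = 6 + 20 = 26)
U = 184 (U = -107 + 291 = 184)
A(x) = 286/5 + 26*x/5 (A(x) = ((11 + x)*26)/5 = (286 + 26*x)/5 = 286/5 + 26*x/5)
(-10522 + A(U)) + p(310) = (-10522 + (286/5 + (26/5)*184)) + 310 = (-10522 + (286/5 + 4784/5)) + 310 = (-10522 + 1014) + 310 = -9508 + 310 = -9198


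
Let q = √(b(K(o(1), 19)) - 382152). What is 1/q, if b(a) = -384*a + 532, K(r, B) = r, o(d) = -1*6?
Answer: -I*√94829/189658 ≈ -0.0016237*I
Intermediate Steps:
o(d) = -6
b(a) = 532 - 384*a
q = 2*I*√94829 (q = √((532 - 384*(-6)) - 382152) = √((532 + 2304) - 382152) = √(2836 - 382152) = √(-379316) = 2*I*√94829 ≈ 615.89*I)
1/q = 1/(2*I*√94829) = -I*√94829/189658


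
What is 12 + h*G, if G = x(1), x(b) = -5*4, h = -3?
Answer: 72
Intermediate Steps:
x(b) = -20
G = -20
12 + h*G = 12 - 3*(-20) = 12 + 60 = 72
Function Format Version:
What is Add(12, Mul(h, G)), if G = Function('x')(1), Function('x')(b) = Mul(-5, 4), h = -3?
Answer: 72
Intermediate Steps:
Function('x')(b) = -20
G = -20
Add(12, Mul(h, G)) = Add(12, Mul(-3, -20)) = Add(12, 60) = 72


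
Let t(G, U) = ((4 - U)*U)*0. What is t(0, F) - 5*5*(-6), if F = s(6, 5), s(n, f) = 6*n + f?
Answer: 150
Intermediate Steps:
s(n, f) = f + 6*n
F = 41 (F = 5 + 6*6 = 5 + 36 = 41)
t(G, U) = 0 (t(G, U) = (U*(4 - U))*0 = 0)
t(0, F) - 5*5*(-6) = 0 - 5*5*(-6) = 0 - 25*(-6) = 0 + 150 = 150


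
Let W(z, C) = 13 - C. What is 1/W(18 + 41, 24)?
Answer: -1/11 ≈ -0.090909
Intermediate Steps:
1/W(18 + 41, 24) = 1/(13 - 1*24) = 1/(13 - 24) = 1/(-11) = -1/11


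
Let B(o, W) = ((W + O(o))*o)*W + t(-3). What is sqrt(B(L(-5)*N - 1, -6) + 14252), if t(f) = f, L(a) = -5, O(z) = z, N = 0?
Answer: sqrt(14207) ≈ 119.19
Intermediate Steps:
B(o, W) = -3 + W*o*(W + o) (B(o, W) = ((W + o)*o)*W - 3 = (o*(W + o))*W - 3 = W*o*(W + o) - 3 = -3 + W*o*(W + o))
sqrt(B(L(-5)*N - 1, -6) + 14252) = sqrt((-3 - 6*(-5*0 - 1)**2 + (-5*0 - 1)*(-6)**2) + 14252) = sqrt((-3 - 6*(0 - 1)**2 + (0 - 1)*36) + 14252) = sqrt((-3 - 6*(-1)**2 - 1*36) + 14252) = sqrt((-3 - 6*1 - 36) + 14252) = sqrt((-3 - 6 - 36) + 14252) = sqrt(-45 + 14252) = sqrt(14207)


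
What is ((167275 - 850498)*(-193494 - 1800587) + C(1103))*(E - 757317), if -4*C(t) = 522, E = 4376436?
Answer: 9861389948902132935/2 ≈ 4.9307e+18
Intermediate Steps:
C(t) = -261/2 (C(t) = -¼*522 = -261/2)
((167275 - 850498)*(-193494 - 1800587) + C(1103))*(E - 757317) = ((167275 - 850498)*(-193494 - 1800587) - 261/2)*(4376436 - 757317) = (-683223*(-1994081) - 261/2)*3619119 = (1362402003063 - 261/2)*3619119 = (2724804005865/2)*3619119 = 9861389948902132935/2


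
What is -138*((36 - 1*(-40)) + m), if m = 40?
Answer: -16008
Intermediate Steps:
-138*((36 - 1*(-40)) + m) = -138*((36 - 1*(-40)) + 40) = -138*((36 + 40) + 40) = -138*(76 + 40) = -138*116 = -16008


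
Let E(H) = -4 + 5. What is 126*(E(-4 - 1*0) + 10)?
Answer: 1386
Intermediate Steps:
E(H) = 1
126*(E(-4 - 1*0) + 10) = 126*(1 + 10) = 126*11 = 1386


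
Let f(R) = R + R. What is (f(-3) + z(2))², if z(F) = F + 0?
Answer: 16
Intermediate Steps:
z(F) = F
f(R) = 2*R
(f(-3) + z(2))² = (2*(-3) + 2)² = (-6 + 2)² = (-4)² = 16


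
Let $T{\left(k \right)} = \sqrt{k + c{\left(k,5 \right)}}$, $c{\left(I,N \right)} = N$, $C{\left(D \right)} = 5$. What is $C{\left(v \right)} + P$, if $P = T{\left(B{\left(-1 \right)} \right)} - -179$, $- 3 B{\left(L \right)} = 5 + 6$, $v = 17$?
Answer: $184 + \frac{2 \sqrt{3}}{3} \approx 185.15$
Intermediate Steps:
$B{\left(L \right)} = - \frac{11}{3}$ ($B{\left(L \right)} = - \frac{5 + 6}{3} = \left(- \frac{1}{3}\right) 11 = - \frac{11}{3}$)
$T{\left(k \right)} = \sqrt{5 + k}$ ($T{\left(k \right)} = \sqrt{k + 5} = \sqrt{5 + k}$)
$P = 179 + \frac{2 \sqrt{3}}{3}$ ($P = \sqrt{5 - \frac{11}{3}} - -179 = \sqrt{\frac{4}{3}} + 179 = \frac{2 \sqrt{3}}{3} + 179 = 179 + \frac{2 \sqrt{3}}{3} \approx 180.15$)
$C{\left(v \right)} + P = 5 + \left(179 + \frac{2 \sqrt{3}}{3}\right) = 184 + \frac{2 \sqrt{3}}{3}$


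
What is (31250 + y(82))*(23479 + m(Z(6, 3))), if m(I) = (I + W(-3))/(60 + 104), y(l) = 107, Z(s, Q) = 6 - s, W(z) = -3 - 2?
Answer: 120741727707/164 ≈ 7.3623e+8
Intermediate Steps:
W(z) = -5
m(I) = -5/164 + I/164 (m(I) = (I - 5)/(60 + 104) = (-5 + I)/164 = (-5 + I)*(1/164) = -5/164 + I/164)
(31250 + y(82))*(23479 + m(Z(6, 3))) = (31250 + 107)*(23479 + (-5/164 + (6 - 1*6)/164)) = 31357*(23479 + (-5/164 + (6 - 6)/164)) = 31357*(23479 + (-5/164 + (1/164)*0)) = 31357*(23479 + (-5/164 + 0)) = 31357*(23479 - 5/164) = 31357*(3850551/164) = 120741727707/164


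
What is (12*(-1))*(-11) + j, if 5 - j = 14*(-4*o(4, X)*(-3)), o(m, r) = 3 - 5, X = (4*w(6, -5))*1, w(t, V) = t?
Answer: 473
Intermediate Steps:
X = 24 (X = (4*6)*1 = 24*1 = 24)
o(m, r) = -2
j = 341 (j = 5 - 14*-4*(-2)*(-3) = 5 - 14*8*(-3) = 5 - 14*(-24) = 5 - 1*(-336) = 5 + 336 = 341)
(12*(-1))*(-11) + j = (12*(-1))*(-11) + 341 = -12*(-11) + 341 = 132 + 341 = 473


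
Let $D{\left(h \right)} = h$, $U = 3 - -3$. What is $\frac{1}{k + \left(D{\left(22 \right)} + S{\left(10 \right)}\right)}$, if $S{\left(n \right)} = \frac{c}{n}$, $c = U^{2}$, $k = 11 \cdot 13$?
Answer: $\frac{5}{843} \approx 0.0059312$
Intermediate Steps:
$U = 6$ ($U = 3 + 3 = 6$)
$k = 143$
$c = 36$ ($c = 6^{2} = 36$)
$S{\left(n \right)} = \frac{36}{n}$
$\frac{1}{k + \left(D{\left(22 \right)} + S{\left(10 \right)}\right)} = \frac{1}{143 + \left(22 + \frac{36}{10}\right)} = \frac{1}{143 + \left(22 + 36 \cdot \frac{1}{10}\right)} = \frac{1}{143 + \left(22 + \frac{18}{5}\right)} = \frac{1}{143 + \frac{128}{5}} = \frac{1}{\frac{843}{5}} = \frac{5}{843}$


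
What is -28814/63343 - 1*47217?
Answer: -2990895245/63343 ≈ -47217.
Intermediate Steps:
-28814/63343 - 1*47217 = -28814*1/63343 - 47217 = -28814/63343 - 47217 = -2990895245/63343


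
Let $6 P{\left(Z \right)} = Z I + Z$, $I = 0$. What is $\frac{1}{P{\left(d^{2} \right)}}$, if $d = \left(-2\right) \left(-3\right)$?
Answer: $\frac{1}{6} \approx 0.16667$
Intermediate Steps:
$d = 6$
$P{\left(Z \right)} = \frac{Z}{6}$ ($P{\left(Z \right)} = \frac{Z 0 + Z}{6} = \frac{0 + Z}{6} = \frac{Z}{6}$)
$\frac{1}{P{\left(d^{2} \right)}} = \frac{1}{\frac{1}{6} \cdot 6^{2}} = \frac{1}{\frac{1}{6} \cdot 36} = \frac{1}{6}$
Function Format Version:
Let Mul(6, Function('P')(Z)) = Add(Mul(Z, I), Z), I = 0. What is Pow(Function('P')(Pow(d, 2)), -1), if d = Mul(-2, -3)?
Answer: Rational(1, 6) ≈ 0.16667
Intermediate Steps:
d = 6
Function('P')(Z) = Mul(Rational(1, 6), Z) (Function('P')(Z) = Mul(Rational(1, 6), Add(Mul(Z, 0), Z)) = Mul(Rational(1, 6), Add(0, Z)) = Mul(Rational(1, 6), Z))
Pow(Function('P')(Pow(d, 2)), -1) = Pow(Mul(Rational(1, 6), Pow(6, 2)), -1) = Pow(Mul(Rational(1, 6), 36), -1) = Pow(6, -1) = Rational(1, 6)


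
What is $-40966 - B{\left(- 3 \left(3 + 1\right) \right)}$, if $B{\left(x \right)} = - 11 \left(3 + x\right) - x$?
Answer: $-41077$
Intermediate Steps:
$B{\left(x \right)} = -33 - 12 x$ ($B{\left(x \right)} = \left(-33 - 11 x\right) - x = -33 - 12 x$)
$-40966 - B{\left(- 3 \left(3 + 1\right) \right)} = -40966 - \left(-33 - 12 \left(- 3 \left(3 + 1\right)\right)\right) = -40966 - \left(-33 - 12 \left(\left(-3\right) 4\right)\right) = -40966 - \left(-33 - -144\right) = -40966 - \left(-33 + 144\right) = -40966 - 111 = -41077$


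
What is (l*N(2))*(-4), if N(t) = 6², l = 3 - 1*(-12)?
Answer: -2160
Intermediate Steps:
l = 15 (l = 3 + 12 = 15)
N(t) = 36
(l*N(2))*(-4) = (15*36)*(-4) = 540*(-4) = -2160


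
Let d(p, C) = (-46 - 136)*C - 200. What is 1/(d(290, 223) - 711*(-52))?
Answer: -1/3814 ≈ -0.00026219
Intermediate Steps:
d(p, C) = -200 - 182*C (d(p, C) = -182*C - 200 = -200 - 182*C)
1/(d(290, 223) - 711*(-52)) = 1/((-200 - 182*223) - 711*(-52)) = 1/((-200 - 40586) + 36972) = 1/(-40786 + 36972) = 1/(-3814) = -1/3814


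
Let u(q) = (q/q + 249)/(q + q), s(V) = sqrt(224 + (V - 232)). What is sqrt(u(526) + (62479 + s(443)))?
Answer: sqrt(17286505554 + 276676*sqrt(435))/526 ≈ 250.00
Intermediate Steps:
s(V) = sqrt(-8 + V) (s(V) = sqrt(224 + (-232 + V)) = sqrt(-8 + V))
u(q) = 125/q (u(q) = (1 + 249)/((2*q)) = 250*(1/(2*q)) = 125/q)
sqrt(u(526) + (62479 + s(443))) = sqrt(125/526 + (62479 + sqrt(-8 + 443))) = sqrt(125*(1/526) + (62479 + sqrt(435))) = sqrt(125/526 + (62479 + sqrt(435))) = sqrt(32864079/526 + sqrt(435))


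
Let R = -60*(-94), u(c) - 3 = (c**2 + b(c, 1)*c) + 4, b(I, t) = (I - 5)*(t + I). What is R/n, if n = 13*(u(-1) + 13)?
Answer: 1880/91 ≈ 20.659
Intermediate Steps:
b(I, t) = (-5 + I)*(I + t)
u(c) = 7 + c**2 + c*(-5 + c**2 - 4*c) (u(c) = 3 + ((c**2 + (c**2 - 5*c - 5*1 + c*1)*c) + 4) = 3 + ((c**2 + (c**2 - 5*c - 5 + c)*c) + 4) = 3 + ((c**2 + (-5 + c**2 - 4*c)*c) + 4) = 3 + ((c**2 + c*(-5 + c**2 - 4*c)) + 4) = 3 + (4 + c**2 + c*(-5 + c**2 - 4*c)) = 7 + c**2 + c*(-5 + c**2 - 4*c))
n = 273 (n = 13*((7 + (-1)**3 - 5*(-1) - 3*(-1)**2) + 13) = 13*((7 - 1 + 5 - 3*1) + 13) = 13*((7 - 1 + 5 - 3) + 13) = 13*(8 + 13) = 13*21 = 273)
R = 5640
R/n = 5640/273 = 5640*(1/273) = 1880/91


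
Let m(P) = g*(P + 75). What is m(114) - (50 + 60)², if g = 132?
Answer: 12848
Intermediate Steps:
m(P) = 9900 + 132*P (m(P) = 132*(P + 75) = 132*(75 + P) = 9900 + 132*P)
m(114) - (50 + 60)² = (9900 + 132*114) - (50 + 60)² = (9900 + 15048) - 1*110² = 24948 - 1*12100 = 24948 - 12100 = 12848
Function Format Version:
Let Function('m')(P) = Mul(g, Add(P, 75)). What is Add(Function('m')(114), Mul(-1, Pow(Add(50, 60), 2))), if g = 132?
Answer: 12848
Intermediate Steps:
Function('m')(P) = Add(9900, Mul(132, P)) (Function('m')(P) = Mul(132, Add(P, 75)) = Mul(132, Add(75, P)) = Add(9900, Mul(132, P)))
Add(Function('m')(114), Mul(-1, Pow(Add(50, 60), 2))) = Add(Add(9900, Mul(132, 114)), Mul(-1, Pow(Add(50, 60), 2))) = Add(Add(9900, 15048), Mul(-1, Pow(110, 2))) = Add(24948, Mul(-1, 12100)) = Add(24948, -12100) = 12848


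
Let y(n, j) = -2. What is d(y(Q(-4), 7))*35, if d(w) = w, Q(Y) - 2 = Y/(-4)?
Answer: -70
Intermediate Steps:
Q(Y) = 2 - Y/4 (Q(Y) = 2 + Y/(-4) = 2 + Y*(-¼) = 2 - Y/4)
d(y(Q(-4), 7))*35 = -2*35 = -70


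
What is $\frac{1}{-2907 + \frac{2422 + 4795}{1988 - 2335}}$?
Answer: $- \frac{347}{1015946} \approx -0.00034155$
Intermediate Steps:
$\frac{1}{-2907 + \frac{2422 + 4795}{1988 - 2335}} = \frac{1}{-2907 + \frac{7217}{-347}} = \frac{1}{-2907 + 7217 \left(- \frac{1}{347}\right)} = \frac{1}{-2907 - \frac{7217}{347}} = \frac{1}{- \frac{1015946}{347}} = - \frac{347}{1015946}$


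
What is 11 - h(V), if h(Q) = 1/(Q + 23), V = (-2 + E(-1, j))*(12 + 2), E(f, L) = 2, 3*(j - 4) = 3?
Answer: 252/23 ≈ 10.957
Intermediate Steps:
j = 5 (j = 4 + (1/3)*3 = 4 + 1 = 5)
V = 0 (V = (-2 + 2)*(12 + 2) = 0*14 = 0)
h(Q) = 1/(23 + Q)
11 - h(V) = 11 - 1/(23 + 0) = 11 - 1/23 = 252/23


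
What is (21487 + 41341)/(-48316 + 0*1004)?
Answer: -15707/12079 ≈ -1.3004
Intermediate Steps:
(21487 + 41341)/(-48316 + 0*1004) = 62828/(-48316 + 0) = 62828/(-48316) = 62828*(-1/48316) = -15707/12079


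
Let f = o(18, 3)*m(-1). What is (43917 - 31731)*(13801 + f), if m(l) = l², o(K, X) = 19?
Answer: 168410520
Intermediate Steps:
f = 19 (f = 19*(-1)² = 19*1 = 19)
(43917 - 31731)*(13801 + f) = (43917 - 31731)*(13801 + 19) = 12186*13820 = 168410520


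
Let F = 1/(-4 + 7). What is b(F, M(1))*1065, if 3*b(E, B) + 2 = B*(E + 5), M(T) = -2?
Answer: -13490/3 ≈ -4496.7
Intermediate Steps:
F = ⅓ (F = 1/3 = ⅓ ≈ 0.33333)
b(E, B) = -⅔ + B*(5 + E)/3 (b(E, B) = -⅔ + (B*(E + 5))/3 = -⅔ + (B*(5 + E))/3 = -⅔ + B*(5 + E)/3)
b(F, M(1))*1065 = (-⅔ + (5/3)*(-2) + (⅓)*(-2)*(⅓))*1065 = (-⅔ - 10/3 - 2/9)*1065 = -38/9*1065 = -13490/3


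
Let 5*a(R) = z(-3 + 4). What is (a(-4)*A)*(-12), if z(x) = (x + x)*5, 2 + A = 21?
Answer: -456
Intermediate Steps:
A = 19 (A = -2 + 21 = 19)
z(x) = 10*x (z(x) = (2*x)*5 = 10*x)
a(R) = 2 (a(R) = (10*(-3 + 4))/5 = (10*1)/5 = (1/5)*10 = 2)
(a(-4)*A)*(-12) = (2*19)*(-12) = 38*(-12) = -456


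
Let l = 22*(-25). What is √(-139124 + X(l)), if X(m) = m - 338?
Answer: 2*I*√35003 ≈ 374.18*I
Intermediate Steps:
l = -550
X(m) = -338 + m
√(-139124 + X(l)) = √(-139124 + (-338 - 550)) = √(-139124 - 888) = √(-140012) = 2*I*√35003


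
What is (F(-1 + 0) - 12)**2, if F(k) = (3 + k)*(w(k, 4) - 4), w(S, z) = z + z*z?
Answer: 400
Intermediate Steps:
w(S, z) = z + z**2
F(k) = 48 + 16*k (F(k) = (3 + k)*(4*(1 + 4) - 4) = (3 + k)*(4*5 - 4) = (3 + k)*(20 - 4) = (3 + k)*16 = 48 + 16*k)
(F(-1 + 0) - 12)**2 = ((48 + 16*(-1 + 0)) - 12)**2 = ((48 + 16*(-1)) - 12)**2 = ((48 - 16) - 12)**2 = (32 - 12)**2 = 20**2 = 400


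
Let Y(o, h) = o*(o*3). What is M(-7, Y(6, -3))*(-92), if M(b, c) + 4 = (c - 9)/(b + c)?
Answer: 28060/101 ≈ 277.82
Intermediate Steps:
Y(o, h) = 3*o**2 (Y(o, h) = o*(3*o) = 3*o**2)
M(b, c) = -4 + (-9 + c)/(b + c) (M(b, c) = -4 + (c - 9)/(b + c) = -4 + (-9 + c)/(b + c))
M(-7, Y(6, -3))*(-92) = ((-9 - 4*(-7) - 9*6**2)/(-7 + 3*6**2))*(-92) = ((-9 + 28 - 9*36)/(-7 + 3*36))*(-92) = ((-9 + 28 - 3*108)/(-7 + 108))*(-92) = ((-9 + 28 - 324)/101)*(-92) = ((1/101)*(-305))*(-92) = -305/101*(-92) = 28060/101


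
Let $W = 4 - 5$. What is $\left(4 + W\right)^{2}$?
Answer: $9$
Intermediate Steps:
$W = -1$
$\left(4 + W\right)^{2} = \left(4 - 1\right)^{2} = 3^{2} = 9$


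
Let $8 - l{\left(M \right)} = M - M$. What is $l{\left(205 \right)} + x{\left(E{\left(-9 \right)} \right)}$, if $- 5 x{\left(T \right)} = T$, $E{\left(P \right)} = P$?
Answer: $\frac{49}{5} \approx 9.8$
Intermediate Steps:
$l{\left(M \right)} = 8$ ($l{\left(M \right)} = 8 - \left(M - M\right) = 8 - 0 = 8 + 0 = 8$)
$x{\left(T \right)} = - \frac{T}{5}$
$l{\left(205 \right)} + x{\left(E{\left(-9 \right)} \right)} = 8 - - \frac{9}{5} = 8 + \frac{9}{5} = \frac{49}{5}$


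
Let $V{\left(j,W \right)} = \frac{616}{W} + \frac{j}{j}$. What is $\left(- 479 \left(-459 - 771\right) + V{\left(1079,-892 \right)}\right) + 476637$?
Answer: $\frac{237675030}{223} \approx 1.0658 \cdot 10^{6}$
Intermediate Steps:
$V{\left(j,W \right)} = 1 + \frac{616}{W}$ ($V{\left(j,W \right)} = \frac{616}{W} + 1 = 1 + \frac{616}{W}$)
$\left(- 479 \left(-459 - 771\right) + V{\left(1079,-892 \right)}\right) + 476637 = \left(- 479 \left(-459 - 771\right) + \frac{616 - 892}{-892}\right) + 476637 = \left(\left(-479\right) \left(-1230\right) - - \frac{69}{223}\right) + 476637 = \left(589170 + \frac{69}{223}\right) + 476637 = \frac{131384979}{223} + 476637 = \frac{237675030}{223}$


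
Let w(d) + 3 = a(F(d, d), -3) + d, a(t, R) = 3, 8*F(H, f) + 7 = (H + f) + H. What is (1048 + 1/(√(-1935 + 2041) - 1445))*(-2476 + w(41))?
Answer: -5328115219145/2087919 + 2435*√106/2087919 ≈ -2.5519e+6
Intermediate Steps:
F(H, f) = -7/8 + H/4 + f/8 (F(H, f) = -7/8 + ((H + f) + H)/8 = -7/8 + (f + 2*H)/8 = -7/8 + (H/4 + f/8) = -7/8 + H/4 + f/8)
w(d) = d (w(d) = -3 + (3 + d) = d)
(1048 + 1/(√(-1935 + 2041) - 1445))*(-2476 + w(41)) = (1048 + 1/(√(-1935 + 2041) - 1445))*(-2476 + 41) = (1048 + 1/(√106 - 1445))*(-2435) = (1048 + 1/(-1445 + √106))*(-2435) = -2551880 - 2435/(-1445 + √106)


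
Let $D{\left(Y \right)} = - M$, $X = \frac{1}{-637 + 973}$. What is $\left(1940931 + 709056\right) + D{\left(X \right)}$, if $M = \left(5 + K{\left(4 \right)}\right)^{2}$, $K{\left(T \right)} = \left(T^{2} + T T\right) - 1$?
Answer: $2648691$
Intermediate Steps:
$K{\left(T \right)} = -1 + 2 T^{2}$ ($K{\left(T \right)} = \left(T^{2} + T^{2}\right) - 1 = 2 T^{2} - 1 = -1 + 2 T^{2}$)
$X = \frac{1}{336} \approx 0.0029762$
$M = 1296$ ($M = \left(5 - \left(1 - 2 \cdot 4^{2}\right)\right)^{2} = \left(5 + \left(-1 + 2 \cdot 16\right)\right)^{2} = \left(5 + \left(-1 + 32\right)\right)^{2} = \left(5 + 31\right)^{2} = 36^{2} = 1296$)
$D{\left(Y \right)} = -1296$ ($D{\left(Y \right)} = \left(-1\right) 1296 = -1296$)
$\left(1940931 + 709056\right) + D{\left(X \right)} = \left(1940931 + 709056\right) - 1296 = 2649987 - 1296 = 2648691$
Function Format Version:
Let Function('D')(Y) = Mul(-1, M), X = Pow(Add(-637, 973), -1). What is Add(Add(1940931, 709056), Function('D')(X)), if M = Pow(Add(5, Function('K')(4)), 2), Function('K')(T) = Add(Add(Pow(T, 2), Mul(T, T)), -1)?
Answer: 2648691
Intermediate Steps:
Function('K')(T) = Add(-1, Mul(2, Pow(T, 2))) (Function('K')(T) = Add(Add(Pow(T, 2), Pow(T, 2)), -1) = Add(Mul(2, Pow(T, 2)), -1) = Add(-1, Mul(2, Pow(T, 2))))
X = Rational(1, 336) (X = Pow(336, -1) = Rational(1, 336) ≈ 0.0029762)
M = 1296 (M = Pow(Add(5, Add(-1, Mul(2, Pow(4, 2)))), 2) = Pow(Add(5, Add(-1, Mul(2, 16))), 2) = Pow(Add(5, Add(-1, 32)), 2) = Pow(Add(5, 31), 2) = Pow(36, 2) = 1296)
Function('D')(Y) = -1296 (Function('D')(Y) = Mul(-1, 1296) = -1296)
Add(Add(1940931, 709056), Function('D')(X)) = Add(Add(1940931, 709056), -1296) = Add(2649987, -1296) = 2648691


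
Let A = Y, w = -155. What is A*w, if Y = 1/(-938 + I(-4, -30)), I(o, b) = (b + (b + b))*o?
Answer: 155/578 ≈ 0.26817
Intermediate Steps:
I(o, b) = 3*b*o (I(o, b) = (b + 2*b)*o = (3*b)*o = 3*b*o)
Y = -1/578 (Y = 1/(-938 + 3*(-30)*(-4)) = 1/(-938 + 360) = 1/(-578) = -1/578 ≈ -0.0017301)
A = -1/578 ≈ -0.0017301
A*w = -1/578*(-155) = 155/578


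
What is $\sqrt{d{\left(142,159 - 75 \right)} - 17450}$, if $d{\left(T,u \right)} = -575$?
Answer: $5 i \sqrt{721} \approx 134.26 i$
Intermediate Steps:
$\sqrt{d{\left(142,159 - 75 \right)} - 17450} = \sqrt{-575 - 17450} = \sqrt{-18025} = 5 i \sqrt{721}$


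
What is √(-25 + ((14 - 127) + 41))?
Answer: I*√97 ≈ 9.8489*I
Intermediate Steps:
√(-25 + ((14 - 127) + 41)) = √(-25 + (-113 + 41)) = √(-25 - 72) = √(-97) = I*√97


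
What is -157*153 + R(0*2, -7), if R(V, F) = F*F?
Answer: -23972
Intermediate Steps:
R(V, F) = F**2
-157*153 + R(0*2, -7) = -157*153 + (-7)**2 = -24021 + 49 = -23972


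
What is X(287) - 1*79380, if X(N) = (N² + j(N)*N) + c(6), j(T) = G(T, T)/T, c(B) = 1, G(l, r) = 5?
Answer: 2995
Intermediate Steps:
j(T) = 5/T
X(N) = 6 + N² (X(N) = (N² + (5/N)*N) + 1 = (N² + 5) + 1 = (5 + N²) + 1 = 6 + N²)
X(287) - 1*79380 = (6 + 287²) - 1*79380 = (6 + 82369) - 79380 = 82375 - 79380 = 2995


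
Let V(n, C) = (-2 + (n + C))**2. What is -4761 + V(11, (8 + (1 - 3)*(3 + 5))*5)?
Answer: -3800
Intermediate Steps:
V(n, C) = (-2 + C + n)**2 (V(n, C) = (-2 + (C + n))**2 = (-2 + C + n)**2)
-4761 + V(11, (8 + (1 - 3)*(3 + 5))*5) = -4761 + (-2 + (8 + (1 - 3)*(3 + 5))*5 + 11)**2 = -4761 + (-2 + (8 - 2*8)*5 + 11)**2 = -4761 + (-2 + (8 - 16)*5 + 11)**2 = -4761 + (-2 - 8*5 + 11)**2 = -4761 + (-2 - 40 + 11)**2 = -4761 + (-31)**2 = -4761 + 961 = -3800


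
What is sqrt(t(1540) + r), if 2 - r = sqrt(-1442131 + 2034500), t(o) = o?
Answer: sqrt(1542 - sqrt(592369)) ≈ 27.791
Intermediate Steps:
r = 2 - sqrt(592369) (r = 2 - sqrt(-1442131 + 2034500) = 2 - sqrt(592369) ≈ -767.66)
sqrt(t(1540) + r) = sqrt(1540 + (2 - sqrt(592369))) = sqrt(1542 - sqrt(592369))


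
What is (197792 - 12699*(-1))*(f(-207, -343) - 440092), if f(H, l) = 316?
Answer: -92568890016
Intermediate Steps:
(197792 - 12699*(-1))*(f(-207, -343) - 440092) = (197792 - 12699*(-1))*(316 - 440092) = (197792 + 12699)*(-439776) = 210491*(-439776) = -92568890016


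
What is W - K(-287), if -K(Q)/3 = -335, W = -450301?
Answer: -451306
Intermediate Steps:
K(Q) = 1005 (K(Q) = -3*(-335) = 1005)
W - K(-287) = -450301 - 1*1005 = -450301 - 1005 = -451306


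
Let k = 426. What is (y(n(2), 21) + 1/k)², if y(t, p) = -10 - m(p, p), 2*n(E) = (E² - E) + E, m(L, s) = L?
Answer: 174372025/181476 ≈ 960.85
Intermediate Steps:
n(E) = E²/2 (n(E) = ((E² - E) + E)/2 = E²/2)
y(t, p) = -10 - p
(y(n(2), 21) + 1/k)² = ((-10 - 1*21) + 1/426)² = ((-10 - 21) + 1/426)² = (-31 + 1/426)² = (-13205/426)² = 174372025/181476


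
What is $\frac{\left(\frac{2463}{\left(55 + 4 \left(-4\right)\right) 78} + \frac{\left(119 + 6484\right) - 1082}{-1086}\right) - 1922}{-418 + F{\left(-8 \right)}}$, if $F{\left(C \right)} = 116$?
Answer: $\frac{88384199}{13856817} \approx 6.3784$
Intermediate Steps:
$\frac{\left(\frac{2463}{\left(55 + 4 \left(-4\right)\right) 78} + \frac{\left(119 + 6484\right) - 1082}{-1086}\right) - 1922}{-418 + F{\left(-8 \right)}} = \frac{\left(\frac{2463}{\left(55 + 4 \left(-4\right)\right) 78} + \frac{\left(119 + 6484\right) - 1082}{-1086}\right) - 1922}{-418 + 116} = \frac{\left(\frac{2463}{\left(55 - 16\right) 78} + \left(6603 - 1082\right) \left(- \frac{1}{1086}\right)\right) - 1922}{-302} = \left(\left(\frac{2463}{39 \cdot 78} + 5521 \left(- \frac{1}{1086}\right)\right) - 1922\right) \left(- \frac{1}{302}\right) = \left(\left(\frac{2463}{3042} - \frac{5521}{1086}\right) - 1922\right) \left(- \frac{1}{302}\right) = \left(\left(2463 \cdot \frac{1}{3042} - \frac{5521}{1086}\right) - 1922\right) \left(- \frac{1}{302}\right) = \left(\left(\frac{821}{1014} - \frac{5521}{1086}\right) - 1922\right) \left(- \frac{1}{302}\right) = \left(- \frac{392224}{91767} - 1922\right) \left(- \frac{1}{302}\right) = \left(- \frac{176768398}{91767}\right) \left(- \frac{1}{302}\right) = \frac{88384199}{13856817}$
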